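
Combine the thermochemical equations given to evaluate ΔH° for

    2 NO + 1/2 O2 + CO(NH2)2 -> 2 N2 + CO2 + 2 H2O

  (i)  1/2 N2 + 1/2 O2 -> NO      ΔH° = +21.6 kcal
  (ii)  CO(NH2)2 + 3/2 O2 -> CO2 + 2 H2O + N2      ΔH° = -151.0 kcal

(i) reversed and × 2: (-2)·(+21.6) = -43.2 kcal
(ii) as written: -151.0 kcal
Combining the equations, ΔH° = (-43.2) + (-151.0) = -194.2 kcal

ΔH° = -194.2 kcal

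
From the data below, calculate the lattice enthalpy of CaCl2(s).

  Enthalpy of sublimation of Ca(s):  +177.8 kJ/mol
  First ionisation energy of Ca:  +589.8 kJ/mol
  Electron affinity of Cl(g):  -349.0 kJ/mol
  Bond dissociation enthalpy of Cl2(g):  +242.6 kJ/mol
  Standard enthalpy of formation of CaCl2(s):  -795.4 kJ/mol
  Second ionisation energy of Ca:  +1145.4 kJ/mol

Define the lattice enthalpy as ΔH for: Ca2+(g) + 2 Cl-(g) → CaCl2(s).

U = -2253.0 kJ/mol

ΔHf° = 1·ΔHsub + 1·(ΣIE) + 1·D(Cl2) + 2·EA + U
-795.4 = 1·(+177.8) + 1·(+1735.2) + 1·(+242.6) + 2·(-349.0) + U
U = -795.4 − (+1457.6) = -2253.0 kJ/mol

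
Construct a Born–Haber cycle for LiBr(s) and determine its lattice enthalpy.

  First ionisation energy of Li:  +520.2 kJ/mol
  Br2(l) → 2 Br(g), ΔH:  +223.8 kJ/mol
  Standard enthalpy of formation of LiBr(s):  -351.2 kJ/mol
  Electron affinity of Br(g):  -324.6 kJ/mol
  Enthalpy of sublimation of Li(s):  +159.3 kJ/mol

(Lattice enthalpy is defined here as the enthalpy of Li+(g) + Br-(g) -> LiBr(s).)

ΔHf° = 1·ΔHsub + 1·(ΣIE) + 1/2·D(Br2) + 1·EA + U
-351.2 = 1·(+159.3) + 1·(+520.2) + 1/2·(+223.8) + 1·(-324.6) + U
U = -351.2 − (+466.8) = -818.0 kJ/mol

U = -818.0 kJ/mol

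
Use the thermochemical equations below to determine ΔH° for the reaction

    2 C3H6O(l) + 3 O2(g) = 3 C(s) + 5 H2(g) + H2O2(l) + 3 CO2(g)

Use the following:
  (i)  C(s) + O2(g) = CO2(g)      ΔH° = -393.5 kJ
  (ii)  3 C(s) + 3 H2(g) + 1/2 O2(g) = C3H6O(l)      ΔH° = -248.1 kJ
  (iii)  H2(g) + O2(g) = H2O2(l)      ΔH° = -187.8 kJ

(i) × 3 (×3 to match 3 CO2(g) in the target): (3)·(-393.5) = -1180.5 kJ
(ii) reversed and × 2 (reverse to put C3H6O(l) on the reactant side; scale by 2 for the 2 C3H6O(l)): (-2)·(-248.1) = +496.2 kJ
(iii) as written (H2O2(l) already on the product side): -187.8 kJ
ΔH° = (-1180.5) + (+496.2) + (-187.8) = -872.1 kJ

ΔH° = -872.1 kJ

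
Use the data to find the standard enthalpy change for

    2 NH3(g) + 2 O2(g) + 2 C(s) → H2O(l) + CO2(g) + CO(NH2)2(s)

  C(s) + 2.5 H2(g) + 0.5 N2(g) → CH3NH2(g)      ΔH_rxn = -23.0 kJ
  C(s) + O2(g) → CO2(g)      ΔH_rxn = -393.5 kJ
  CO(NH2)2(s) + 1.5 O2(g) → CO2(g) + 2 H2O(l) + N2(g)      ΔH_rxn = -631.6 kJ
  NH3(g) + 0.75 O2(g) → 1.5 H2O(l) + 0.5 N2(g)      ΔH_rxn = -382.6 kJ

ΔH_rxn = -920.6 kJ

equation 1: not needed.
equation 2 × 2: (2)·(-393.5) = -787.0 kJ
equation 3 reversed: +631.6 kJ
equation 4 × 2: (2)·(-382.6) = -765.2 kJ
ΔH_rxn = (2)·(-393.5) + (-1)·(-631.6) + (2)·(-382.6) = -920.6 kJ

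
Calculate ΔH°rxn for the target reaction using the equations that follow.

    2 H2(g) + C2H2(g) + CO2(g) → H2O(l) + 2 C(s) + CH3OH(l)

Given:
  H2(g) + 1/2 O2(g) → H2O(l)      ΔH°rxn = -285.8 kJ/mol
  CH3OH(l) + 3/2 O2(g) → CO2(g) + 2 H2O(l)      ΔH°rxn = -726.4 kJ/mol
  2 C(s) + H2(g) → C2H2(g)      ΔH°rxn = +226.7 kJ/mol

equation 1 × 3: (3)·(-285.8) = -857.4 kJ/mol
equation 2 reversed (CH3OH(l) must end up as a product): +726.4 kJ/mol
equation 3 reversed (reverse to put C2H2(g) on the reactant side): -226.7 kJ/mol
ΔH°rxn = (3)·(-285.8) + (-1)·(-726.4) + (-1)·(+226.7) = -357.7 kJ/mol

ΔH°rxn = -357.7 kJ/mol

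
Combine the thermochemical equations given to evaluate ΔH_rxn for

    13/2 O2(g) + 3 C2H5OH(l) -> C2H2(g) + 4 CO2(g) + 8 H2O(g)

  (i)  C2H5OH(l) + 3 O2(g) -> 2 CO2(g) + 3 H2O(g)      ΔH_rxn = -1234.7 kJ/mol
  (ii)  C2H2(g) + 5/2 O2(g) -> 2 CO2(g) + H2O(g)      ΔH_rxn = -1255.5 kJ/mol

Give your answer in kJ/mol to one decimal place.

ΔH_rxn = -2448.6 kJ/mol

(i) × 3 (scale by 3 for the 3 C2H5OH(l)): (3)·(-1234.7) = -3704.1 kJ/mol
(ii) reversed (reverse to put C2H2(g) on the product side): +1255.5 kJ/mol
Summing the manipulated equations, ΔH_rxn = (-3704.1) + (+1255.5) = -2448.6 kJ/mol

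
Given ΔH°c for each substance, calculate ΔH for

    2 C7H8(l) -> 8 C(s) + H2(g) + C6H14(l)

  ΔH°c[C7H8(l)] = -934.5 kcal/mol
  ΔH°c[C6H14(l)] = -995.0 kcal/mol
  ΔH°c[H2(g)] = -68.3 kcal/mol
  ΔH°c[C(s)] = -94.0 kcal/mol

ΔH = -53.7 kcal/mol

Using ΔH = Σ nΔHc°(reactants) − Σ nΔHc°(products):
= [2·(-934.5)] − [8·(-94.0) + 1·(-68.3) + 1·(-995.0)]
= -53.7 kcal/mol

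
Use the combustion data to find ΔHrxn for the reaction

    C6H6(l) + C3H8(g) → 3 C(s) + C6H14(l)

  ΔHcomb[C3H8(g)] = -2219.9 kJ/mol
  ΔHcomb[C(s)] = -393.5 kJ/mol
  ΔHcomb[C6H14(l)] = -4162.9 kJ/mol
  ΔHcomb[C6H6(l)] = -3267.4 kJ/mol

ΔHrxn = -143.9 kJ/mol

Using ΔH = Σ nΔHc°(reactants) − Σ nΔHc°(products):
= [1·(-3267.4) + 1·(-2219.9)] − [3·(-393.5) + 1·(-4162.9)]
= -143.9 kJ/mol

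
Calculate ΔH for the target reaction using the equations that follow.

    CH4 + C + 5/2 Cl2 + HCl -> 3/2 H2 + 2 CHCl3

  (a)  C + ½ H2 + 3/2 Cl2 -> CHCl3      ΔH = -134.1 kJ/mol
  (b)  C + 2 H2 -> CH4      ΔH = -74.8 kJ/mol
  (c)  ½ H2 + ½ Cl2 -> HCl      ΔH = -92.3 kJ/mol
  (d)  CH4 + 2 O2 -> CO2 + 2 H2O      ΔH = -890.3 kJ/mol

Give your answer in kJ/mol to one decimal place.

ΔH = -101.1 kJ/mol

(a) × 2 (×2 to match 2 CHCl3 in the target): (2)·(-134.1) = -268.2 kJ/mol
(b) reversed: +74.8 kJ/mol
(c) reversed (reverse to put HCl on the reactant side): +92.3 kJ/mol
(d): not needed (CO2 appears nowhere else).
ΔH = (2)·(-134.1) + (-1)·(-74.8) + (-1)·(-92.3) = -101.1 kJ/mol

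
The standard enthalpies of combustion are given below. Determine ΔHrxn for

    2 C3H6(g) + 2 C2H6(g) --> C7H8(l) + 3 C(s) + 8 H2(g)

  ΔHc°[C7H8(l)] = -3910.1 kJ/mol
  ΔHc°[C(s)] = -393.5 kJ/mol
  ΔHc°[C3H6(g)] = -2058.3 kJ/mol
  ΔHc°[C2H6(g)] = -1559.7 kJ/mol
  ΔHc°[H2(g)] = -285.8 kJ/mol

ΔHrxn = 141.0 kJ/mol

Using ΔH = Σ nΔHc°(reactants) − Σ nΔHc°(products):
= [2·(-2058.3) + 2·(-1559.7)] − [1·(-3910.1) + 3·(-393.5) + 8·(-285.8)]
= 141.0 kJ/mol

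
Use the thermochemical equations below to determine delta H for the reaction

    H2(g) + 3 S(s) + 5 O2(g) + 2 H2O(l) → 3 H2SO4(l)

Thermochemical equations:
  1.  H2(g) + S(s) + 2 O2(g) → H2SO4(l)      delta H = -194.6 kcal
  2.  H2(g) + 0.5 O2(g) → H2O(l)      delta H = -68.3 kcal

delta H = -447.2 kcal

eq. 1 × 3: (3)·(-194.6) = -583.8 kcal
eq. 2 reversed and × 2: (-2)·(-68.3) = +136.6 kcal
delta H = (-583.8) + (+136.6) = -447.2 kcal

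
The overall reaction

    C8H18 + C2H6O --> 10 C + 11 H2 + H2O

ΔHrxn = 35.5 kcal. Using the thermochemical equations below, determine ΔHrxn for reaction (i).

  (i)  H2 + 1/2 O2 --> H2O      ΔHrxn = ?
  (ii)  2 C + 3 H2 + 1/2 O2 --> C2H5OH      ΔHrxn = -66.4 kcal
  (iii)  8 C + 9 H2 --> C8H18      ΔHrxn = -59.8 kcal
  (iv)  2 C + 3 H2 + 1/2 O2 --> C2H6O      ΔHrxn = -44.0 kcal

ΔHrxn = -68.3 kcal

(i) as written (H2O already on the product side): contributes x
(ii): not needed (C2H5OH appears nowhere else).
(iii) reversed (C8H18 must end up as a reactant): +59.8 kcal
(iv) reversed (C2H6O must end up as a reactant): +44.0 kcal
+35.5 = (+59.8) + (+44.0) + x
x = (+35.5 − (+103.8)) / (1) = -68.3 kcal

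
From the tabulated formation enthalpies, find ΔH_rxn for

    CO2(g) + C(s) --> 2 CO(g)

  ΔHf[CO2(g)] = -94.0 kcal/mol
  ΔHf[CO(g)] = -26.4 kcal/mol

ΔH_rxn = 41.2 kcal/mol

ΔH°rxn = Σ nΔHf°(products) − Σ nΔHf°(reactants).
Products: 2·(-26.4) = -52.8
Reactants: 1·(-94.0) + 1·(+0.0) = -94.0
ΔH_rxn = (-52.8) − (-94.0) = 41.2 kcal/mol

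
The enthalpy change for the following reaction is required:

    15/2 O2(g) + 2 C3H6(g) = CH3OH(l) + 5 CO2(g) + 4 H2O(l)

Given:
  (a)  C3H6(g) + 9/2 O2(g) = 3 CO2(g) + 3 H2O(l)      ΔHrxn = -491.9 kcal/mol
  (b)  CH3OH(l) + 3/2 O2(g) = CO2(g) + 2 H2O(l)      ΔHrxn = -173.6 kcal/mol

(a) × 2: (2)·(-491.9) = -983.8 kcal/mol
(b) reversed: +173.6 kcal/mol
Since enthalpy is a state function, ΔHrxn = (2)·(-491.9) + (-1)·(-173.6) = -810.2 kcal/mol

ΔHrxn = -810.2 kcal/mol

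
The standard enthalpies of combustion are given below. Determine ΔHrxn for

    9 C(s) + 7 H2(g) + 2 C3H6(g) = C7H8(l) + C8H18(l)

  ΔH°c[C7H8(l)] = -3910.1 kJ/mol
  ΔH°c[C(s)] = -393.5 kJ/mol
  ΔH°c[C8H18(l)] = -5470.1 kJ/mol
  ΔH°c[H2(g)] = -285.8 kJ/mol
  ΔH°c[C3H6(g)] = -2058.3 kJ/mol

ΔHrxn = -278.5 kJ/mol

Using ΔH = Σ nΔHc°(reactants) − Σ nΔHc°(products):
= [9·(-393.5) + 7·(-285.8) + 2·(-2058.3)] − [1·(-3910.1) + 1·(-5470.1)]
= -278.5 kJ/mol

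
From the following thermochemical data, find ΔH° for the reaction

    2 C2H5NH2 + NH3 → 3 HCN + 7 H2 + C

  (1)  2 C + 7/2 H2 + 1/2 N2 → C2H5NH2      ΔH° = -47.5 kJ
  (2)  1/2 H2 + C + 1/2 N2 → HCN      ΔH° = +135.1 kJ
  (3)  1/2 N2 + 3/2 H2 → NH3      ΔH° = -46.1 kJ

(1) reversed and × 2: (-2)·(-47.5) = +95.0 kJ
(2) × 3: (3)·(+135.1) = +405.3 kJ
(3) reversed: +46.1 kJ
Since enthalpy is a state function, ΔH° = (-2)·(-47.5) + (3)·(+135.1) + (-1)·(-46.1) = 546.4 kJ

ΔH° = 546.4 kJ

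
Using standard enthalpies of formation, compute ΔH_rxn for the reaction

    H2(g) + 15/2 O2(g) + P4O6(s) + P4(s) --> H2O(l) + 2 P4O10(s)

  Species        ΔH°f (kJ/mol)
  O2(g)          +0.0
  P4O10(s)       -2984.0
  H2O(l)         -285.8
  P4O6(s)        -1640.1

ΔH_rxn = -4613.7 kJ/mol

ΔH°rxn = Σ nΔHf°(products) − Σ nΔHf°(reactants).
Products: 1·(-285.8) + 2·(-2984.0) = -6253.8
Reactants: 1·(+0.0) + 15/2·(+0.0) + 1·(-1640.1) + 1·(+0.0) = -1640.1
ΔH_rxn = (-6253.8) − (-1640.1) = -4613.7 kJ/mol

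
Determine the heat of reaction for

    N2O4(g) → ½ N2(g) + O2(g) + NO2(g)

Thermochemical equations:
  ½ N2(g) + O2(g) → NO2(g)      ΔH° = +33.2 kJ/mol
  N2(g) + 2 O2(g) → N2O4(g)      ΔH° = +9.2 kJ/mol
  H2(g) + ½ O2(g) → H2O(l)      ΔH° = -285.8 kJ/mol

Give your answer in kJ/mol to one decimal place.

equation 1 as written (NO2(g) already on the product side): +33.2 kJ/mol
equation 2 reversed (reverse to put N2O4(g) on the reactant side): -9.2 kJ/mol
equation 3: not needed (H2O(l) appears nowhere else).
Since enthalpy is a state function, ΔH° = (+33.2) + (-9.2) = 24.0 kJ/mol

ΔH° = 24.0 kJ/mol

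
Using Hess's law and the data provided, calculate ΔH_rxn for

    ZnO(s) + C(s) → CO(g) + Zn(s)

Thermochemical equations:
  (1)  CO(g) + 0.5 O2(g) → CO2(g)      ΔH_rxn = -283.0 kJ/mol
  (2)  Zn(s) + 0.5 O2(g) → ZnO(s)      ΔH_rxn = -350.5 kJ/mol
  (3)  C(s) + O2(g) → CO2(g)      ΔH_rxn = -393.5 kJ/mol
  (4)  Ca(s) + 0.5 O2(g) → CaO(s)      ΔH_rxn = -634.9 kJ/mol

ΔH_rxn = 240.0 kJ/mol

(1) reversed: +283.0 kJ/mol
(2) reversed: +350.5 kJ/mol
(3) as written: -393.5 kJ/mol
(4): not needed.
ΔH_rxn = (+283.0) + (+350.5) + (-393.5) = 240.0 kJ/mol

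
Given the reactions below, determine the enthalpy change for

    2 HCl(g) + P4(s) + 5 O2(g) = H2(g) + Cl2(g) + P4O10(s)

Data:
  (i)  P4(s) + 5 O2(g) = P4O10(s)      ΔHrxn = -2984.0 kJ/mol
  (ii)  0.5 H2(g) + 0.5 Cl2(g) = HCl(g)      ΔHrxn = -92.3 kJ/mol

ΔHrxn = -2799.4 kJ/mol

(i) as written (P4O10(s) already on the product side): -2984.0 kJ/mol
(ii) reversed and × 2 (reverse to put HCl(g) on the reactant side; ×2 to match 2 HCl(g) in the target): (-2)·(-92.3) = +184.6 kJ/mol
Summing the manipulated equations, ΔHrxn = (1)·(-2984.0) + (-2)·(-92.3) = -2799.4 kJ/mol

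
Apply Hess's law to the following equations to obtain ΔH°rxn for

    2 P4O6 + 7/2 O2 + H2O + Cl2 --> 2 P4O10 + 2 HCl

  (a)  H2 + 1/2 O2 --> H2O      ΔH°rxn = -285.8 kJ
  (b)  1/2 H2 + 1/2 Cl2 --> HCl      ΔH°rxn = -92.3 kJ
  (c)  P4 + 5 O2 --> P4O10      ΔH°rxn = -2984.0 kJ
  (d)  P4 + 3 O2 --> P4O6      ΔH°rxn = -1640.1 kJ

ΔH°rxn = -2586.6 kJ

(a) reversed (H2O must end up as a reactant): +285.8 kJ
(b) × 2 (×2 to match 2 HCl in the target): (2)·(-92.3) = -184.6 kJ
(c) × 2 (scale by 2 for the 2 P4O10): (2)·(-2984.0) = -5968.0 kJ
(d) reversed and × 2 (P4O6 must end up as a reactant; ×2 to match 2 P4O6 in the target): (-2)·(-1640.1) = +3280.2 kJ
Since enthalpy is a state function, ΔH°rxn = (+285.8) + (-184.6) + (-5968.0) + (+3280.2) = -2586.6 kJ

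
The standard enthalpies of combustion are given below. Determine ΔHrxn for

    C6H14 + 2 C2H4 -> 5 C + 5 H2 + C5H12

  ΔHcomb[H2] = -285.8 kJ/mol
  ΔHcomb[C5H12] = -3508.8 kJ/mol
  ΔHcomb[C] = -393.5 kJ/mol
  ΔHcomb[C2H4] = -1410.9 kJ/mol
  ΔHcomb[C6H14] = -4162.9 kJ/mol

With combustion enthalpies, reactants minus products:
= [1·(-4162.9) + 2·(-1410.9)] − [5·(-393.5) + 5·(-285.8) + 1·(-3508.8)]
= -79.4 kJ/mol

ΔHrxn = -79.4 kJ/mol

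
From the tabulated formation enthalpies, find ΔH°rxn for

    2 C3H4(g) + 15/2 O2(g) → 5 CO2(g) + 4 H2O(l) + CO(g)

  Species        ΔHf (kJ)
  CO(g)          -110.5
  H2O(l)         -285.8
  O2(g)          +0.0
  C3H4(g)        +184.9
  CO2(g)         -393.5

Products: 5·(-393.5) + 4·(-285.8) + 1·(-110.5) = -3221.2
Reactants: 2·(+184.9) + 15/2·(+0.0) = +369.8
ΔH°rxn = (-3221.2) − (+369.8) = -3591.0 kJ

ΔH°rxn = -3591.0 kJ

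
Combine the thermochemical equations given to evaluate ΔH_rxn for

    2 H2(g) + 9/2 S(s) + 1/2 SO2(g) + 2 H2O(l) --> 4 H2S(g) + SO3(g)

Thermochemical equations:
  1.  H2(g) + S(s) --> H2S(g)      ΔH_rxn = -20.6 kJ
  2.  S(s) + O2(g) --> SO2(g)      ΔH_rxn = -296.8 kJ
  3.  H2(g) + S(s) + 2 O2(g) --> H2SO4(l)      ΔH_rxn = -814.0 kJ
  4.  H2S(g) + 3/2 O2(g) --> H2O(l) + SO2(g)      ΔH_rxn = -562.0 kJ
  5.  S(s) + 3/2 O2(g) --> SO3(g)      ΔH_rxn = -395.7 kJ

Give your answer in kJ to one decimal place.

eq. 1 × 2: (2)·(-20.6) = -41.2 kJ
eq. 2 × 3/2: (3/2)·(-296.8) = -445.2 kJ
eq. 3: not needed (H2SO4(l) appears nowhere else).
eq. 4 reversed and × 2 (H2O(l) must end up as a reactant; scale by 2 for the 2 H2O(l)): (-2)·(-562.0) = +1124.0 kJ
eq. 5 as written (SO3(g) already on the product side): -395.7 kJ
ΔH_rxn = (-41.2) + (-445.2) + (+1124.0) + (-395.7) = 241.9 kJ

ΔH_rxn = 241.9 kJ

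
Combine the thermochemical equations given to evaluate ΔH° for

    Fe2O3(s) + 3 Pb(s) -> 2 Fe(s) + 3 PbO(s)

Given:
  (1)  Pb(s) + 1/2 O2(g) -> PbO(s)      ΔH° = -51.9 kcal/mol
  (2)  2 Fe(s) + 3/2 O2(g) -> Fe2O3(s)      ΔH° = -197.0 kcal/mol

ΔH° = 41.3 kcal/mol

(1) × 3 (×3 to match 3 PbO(s) in the target): (3)·(-51.9) = -155.7 kcal/mol
(2) reversed (reverse to put Fe2O3(s) on the reactant side): +197.0 kcal/mol
By Hess's law, ΔH° = (3)·(-51.9) + (-1)·(-197.0) = 41.3 kcal/mol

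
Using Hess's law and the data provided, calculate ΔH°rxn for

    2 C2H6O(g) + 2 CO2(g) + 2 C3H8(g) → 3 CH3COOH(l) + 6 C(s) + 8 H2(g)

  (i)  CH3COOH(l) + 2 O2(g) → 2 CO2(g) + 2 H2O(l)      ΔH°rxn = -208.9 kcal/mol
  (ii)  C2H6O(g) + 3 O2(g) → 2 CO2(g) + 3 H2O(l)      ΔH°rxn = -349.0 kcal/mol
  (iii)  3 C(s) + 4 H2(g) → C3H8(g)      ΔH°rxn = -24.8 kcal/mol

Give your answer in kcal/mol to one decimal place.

ΔH°rxn = -21.7 kcal/mol

(i) reversed and × 3: (-3)·(-208.9) = +626.7 kcal/mol
(ii) × 2: (2)·(-349.0) = -698.0 kcal/mol
(iii) reversed and × 2: (-2)·(-24.8) = +49.6 kcal/mol
ΔH°rxn = (+626.7) + (-698.0) + (+49.6) = -21.7 kcal/mol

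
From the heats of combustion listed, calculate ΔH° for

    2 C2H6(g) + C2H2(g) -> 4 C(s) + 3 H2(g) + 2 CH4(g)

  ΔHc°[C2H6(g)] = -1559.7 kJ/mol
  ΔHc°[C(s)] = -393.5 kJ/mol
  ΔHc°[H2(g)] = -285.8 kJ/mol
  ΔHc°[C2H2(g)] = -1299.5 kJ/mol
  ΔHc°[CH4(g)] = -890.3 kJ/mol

ΔH° = -206.9 kJ/mol

With combustion enthalpies, reactants minus products:
= [2·(-1559.7) + 1·(-1299.5)] − [4·(-393.5) + 3·(-285.8) + 2·(-890.3)]
= -206.9 kJ/mol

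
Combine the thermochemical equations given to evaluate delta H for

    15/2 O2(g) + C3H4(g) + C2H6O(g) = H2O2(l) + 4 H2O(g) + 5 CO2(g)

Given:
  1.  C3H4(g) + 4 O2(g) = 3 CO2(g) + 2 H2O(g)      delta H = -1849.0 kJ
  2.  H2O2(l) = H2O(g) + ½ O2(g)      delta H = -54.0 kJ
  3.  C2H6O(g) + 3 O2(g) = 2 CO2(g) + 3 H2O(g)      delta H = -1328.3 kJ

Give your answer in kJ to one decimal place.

eq. 1 as written (C3H4(g) already on the reactant side): -1849.0 kJ
eq. 2 reversed (reverse to put H2O2(l) on the product side): +54.0 kJ
eq. 3 as written (C2H6O(g) already on the reactant side): -1328.3 kJ
delta H = (1)·(-1849.0) + (-1)·(-54.0) + (1)·(-1328.3) = -3123.3 kJ

delta H = -3123.3 kJ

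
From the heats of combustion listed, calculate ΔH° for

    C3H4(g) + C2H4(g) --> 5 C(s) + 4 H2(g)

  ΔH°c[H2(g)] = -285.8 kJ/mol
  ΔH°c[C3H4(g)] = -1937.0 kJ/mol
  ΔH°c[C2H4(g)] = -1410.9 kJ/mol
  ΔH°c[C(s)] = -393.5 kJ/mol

Using ΔH = Σ nΔHc°(reactants) − Σ nΔHc°(products):
= [1·(-1937.0) + 1·(-1410.9)] − [5·(-393.5) + 4·(-285.8)]
= -237.2 kJ/mol

ΔH° = -237.2 kJ/mol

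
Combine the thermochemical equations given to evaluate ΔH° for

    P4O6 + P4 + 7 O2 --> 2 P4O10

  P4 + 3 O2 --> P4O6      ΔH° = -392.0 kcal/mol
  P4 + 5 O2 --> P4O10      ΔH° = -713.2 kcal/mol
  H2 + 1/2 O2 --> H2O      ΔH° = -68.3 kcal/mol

ΔH° = -1034.4 kcal/mol

equation 1 reversed: +392.0 kcal/mol
equation 2 × 2: (2)·(-713.2) = -1426.4 kcal/mol
equation 3: not needed.
ΔH° = (+392.0) + (-1426.4) = -1034.4 kcal/mol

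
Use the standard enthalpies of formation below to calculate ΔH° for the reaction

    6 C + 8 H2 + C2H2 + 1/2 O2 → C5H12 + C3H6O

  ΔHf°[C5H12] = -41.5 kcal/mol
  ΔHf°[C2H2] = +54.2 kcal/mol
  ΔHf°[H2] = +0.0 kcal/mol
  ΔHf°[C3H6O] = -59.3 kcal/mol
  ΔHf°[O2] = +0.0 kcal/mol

ΔH°rxn = Σ nΔHf°(products) − Σ nΔHf°(reactants).
Products: 1·(-41.5) + 1·(-59.3) = -100.8
Reactants: 6·(+0.0) + 8·(+0.0) + 1·(+54.2) + 1/2·(+0.0) = +54.2
ΔH° = (-100.8) − (+54.2) = -155.0 kcal/mol

ΔH° = -155.0 kcal/mol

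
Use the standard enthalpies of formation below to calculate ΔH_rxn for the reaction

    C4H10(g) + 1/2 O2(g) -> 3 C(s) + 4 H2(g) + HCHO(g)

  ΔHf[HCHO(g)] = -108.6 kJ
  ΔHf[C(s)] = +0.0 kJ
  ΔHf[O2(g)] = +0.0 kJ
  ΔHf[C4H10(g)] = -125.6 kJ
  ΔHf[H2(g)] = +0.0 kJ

ΔH°rxn = Σ nΔHf°(products) − Σ nΔHf°(reactants).
Products: 3·(+0.0) + 4·(+0.0) + 1·(-108.6) = -108.6
Reactants: 1·(-125.6) + 1/2·(+0.0) = -125.6
ΔH_rxn = (-108.6) − (-125.6) = 17.0 kJ

ΔH_rxn = 17.0 kJ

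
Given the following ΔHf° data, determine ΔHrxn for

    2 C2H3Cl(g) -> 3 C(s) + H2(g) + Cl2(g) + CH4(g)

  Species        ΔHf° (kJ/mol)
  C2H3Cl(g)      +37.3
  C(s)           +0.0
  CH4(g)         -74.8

ΔH°rxn = Σ nΔHf°(products) − Σ nΔHf°(reactants).
Products: 3·(+0.0) + 1·(+0.0) + 1·(+0.0) + 1·(-74.8) = -74.8
Reactants: 2·(+37.3) = +74.6
ΔHrxn = (-74.8) − (+74.6) = -149.4 kJ/mol

ΔHrxn = -149.4 kJ/mol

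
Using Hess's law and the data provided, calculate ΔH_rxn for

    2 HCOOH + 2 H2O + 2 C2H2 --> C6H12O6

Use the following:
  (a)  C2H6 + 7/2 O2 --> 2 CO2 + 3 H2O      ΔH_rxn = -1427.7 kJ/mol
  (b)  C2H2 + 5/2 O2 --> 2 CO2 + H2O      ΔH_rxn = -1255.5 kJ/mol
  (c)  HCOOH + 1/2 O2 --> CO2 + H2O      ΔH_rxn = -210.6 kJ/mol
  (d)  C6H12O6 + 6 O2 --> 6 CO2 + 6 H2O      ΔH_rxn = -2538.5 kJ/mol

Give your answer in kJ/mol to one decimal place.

(a): not needed (C2H6 appears nowhere else).
(b) × 2 (scale by 2 for the 2 C2H2): (2)·(-1255.5) = -2511.0 kJ/mol
(c) × 2 (×2 to match 2 HCOOH in the target): (2)·(-210.6) = -421.2 kJ/mol
(d) reversed (reverse to put C6H12O6 on the product side): +2538.5 kJ/mol
ΔH_rxn = (-2511.0) + (-421.2) + (+2538.5) = -393.7 kJ/mol

ΔH_rxn = -393.7 kJ/mol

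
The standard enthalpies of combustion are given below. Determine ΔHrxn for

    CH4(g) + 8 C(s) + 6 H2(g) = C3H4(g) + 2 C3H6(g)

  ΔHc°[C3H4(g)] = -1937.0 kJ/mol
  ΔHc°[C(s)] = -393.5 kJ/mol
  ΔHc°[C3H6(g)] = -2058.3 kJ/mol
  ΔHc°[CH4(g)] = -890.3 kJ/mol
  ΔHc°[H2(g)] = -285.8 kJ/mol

Using ΔH = Σ nΔHc°(reactants) − Σ nΔHc°(products):
= [1·(-890.3) + 8·(-393.5) + 6·(-285.8)] − [1·(-1937.0) + 2·(-2058.3)]
= 300.5 kJ/mol

ΔHrxn = 300.5 kJ/mol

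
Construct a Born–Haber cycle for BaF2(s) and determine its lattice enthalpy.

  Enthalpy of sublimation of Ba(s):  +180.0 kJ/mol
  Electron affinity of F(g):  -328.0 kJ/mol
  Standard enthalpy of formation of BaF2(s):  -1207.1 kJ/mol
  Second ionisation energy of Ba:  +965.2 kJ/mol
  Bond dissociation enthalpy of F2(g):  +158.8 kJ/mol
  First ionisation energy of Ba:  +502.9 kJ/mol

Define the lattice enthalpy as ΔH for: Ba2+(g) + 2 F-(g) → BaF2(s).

ΔHf° = 1·ΔHsub + 1·(ΣIE) + 1·D(F2) + 2·EA + U
-1207.1 = 1·(+180.0) + 1·(+1468.1) + 1·(+158.8) + 2·(-328.0) + U
U = -1207.1 − (+1150.9) = -2358.0 kJ/mol

U = -2358.0 kJ/mol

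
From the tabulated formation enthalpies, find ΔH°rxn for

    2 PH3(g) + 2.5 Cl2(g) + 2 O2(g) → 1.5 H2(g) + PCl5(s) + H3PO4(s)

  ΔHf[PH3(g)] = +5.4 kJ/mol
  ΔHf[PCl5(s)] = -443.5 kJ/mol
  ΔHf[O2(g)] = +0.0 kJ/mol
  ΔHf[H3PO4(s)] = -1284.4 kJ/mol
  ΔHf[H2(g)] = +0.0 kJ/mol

ΔH°rxn = -1738.7 kJ/mol

Products: 3/2·(+0.0) + 1·(-443.5) + 1·(-1284.4) = -1727.9
Reactants: 2·(+5.4) + 5/2·(+0.0) + 2·(+0.0) = +10.8
ΔH°rxn = (-1727.9) − (+10.8) = -1738.7 kJ/mol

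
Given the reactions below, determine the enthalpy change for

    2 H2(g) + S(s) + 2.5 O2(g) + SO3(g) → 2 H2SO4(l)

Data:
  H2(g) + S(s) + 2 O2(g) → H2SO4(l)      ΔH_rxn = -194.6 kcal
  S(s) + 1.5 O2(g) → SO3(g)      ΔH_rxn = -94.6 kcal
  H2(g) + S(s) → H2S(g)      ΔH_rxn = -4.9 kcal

ΔH_rxn = -294.6 kcal

equation 1 × 2: (2)·(-194.6) = -389.2 kcal
equation 2 reversed: +94.6 kcal
equation 3: not needed.
Combining the equations, ΔH_rxn = (2)·(-194.6) + (-1)·(-94.6) = -294.6 kcal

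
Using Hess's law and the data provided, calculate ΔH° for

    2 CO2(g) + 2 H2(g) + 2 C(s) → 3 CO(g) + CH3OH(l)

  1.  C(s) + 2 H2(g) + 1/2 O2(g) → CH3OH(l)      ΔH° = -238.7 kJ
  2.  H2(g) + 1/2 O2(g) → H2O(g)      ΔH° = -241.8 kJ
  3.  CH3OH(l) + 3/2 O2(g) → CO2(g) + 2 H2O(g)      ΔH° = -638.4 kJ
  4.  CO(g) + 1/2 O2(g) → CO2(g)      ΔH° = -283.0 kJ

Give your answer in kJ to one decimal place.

ΔH° = 216.8 kJ

eq. 1 × 2 (scale by 2 for the 2 C(s)): (2)·(-238.7) = -477.4 kJ
eq. 2 reversed and × 2: (-2)·(-241.8) = +483.6 kJ
eq. 3 as written: -638.4 kJ
eq. 4 reversed and × 3 (reverse to put CO(g) on the product side; scale by 3 for the 3 CO(g)): (-3)·(-283.0) = +849.0 kJ
Summing the manipulated equations, ΔH° = (-477.4) + (+483.6) + (-638.4) + (+849.0) = 216.8 kJ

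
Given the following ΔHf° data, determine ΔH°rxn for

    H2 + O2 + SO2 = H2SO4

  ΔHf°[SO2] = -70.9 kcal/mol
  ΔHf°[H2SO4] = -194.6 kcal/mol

ΔH°rxn = -123.7 kcal/mol

Products: 1·(-194.6) = -194.6
Reactants: 1·(+0.0) + 1·(+0.0) + 1·(-70.9) = -70.9
ΔH°rxn = (-194.6) − (-70.9) = -123.7 kcal/mol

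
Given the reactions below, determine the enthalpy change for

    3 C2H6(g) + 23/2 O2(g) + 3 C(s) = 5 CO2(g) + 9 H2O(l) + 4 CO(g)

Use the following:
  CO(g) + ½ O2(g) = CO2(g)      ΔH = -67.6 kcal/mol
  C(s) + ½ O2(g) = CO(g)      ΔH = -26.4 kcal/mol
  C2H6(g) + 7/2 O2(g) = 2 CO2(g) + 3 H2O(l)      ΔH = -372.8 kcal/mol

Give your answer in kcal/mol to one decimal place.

ΔH = -1130.0 kcal/mol

equation 1 reversed: +67.6 kcal/mol
equation 2 × 3: (3)·(-26.4) = -79.2 kcal/mol
equation 3 × 3: (3)·(-372.8) = -1118.4 kcal/mol
Combining the equations, ΔH = (+67.6) + (-79.2) + (-1118.4) = -1130.0 kcal/mol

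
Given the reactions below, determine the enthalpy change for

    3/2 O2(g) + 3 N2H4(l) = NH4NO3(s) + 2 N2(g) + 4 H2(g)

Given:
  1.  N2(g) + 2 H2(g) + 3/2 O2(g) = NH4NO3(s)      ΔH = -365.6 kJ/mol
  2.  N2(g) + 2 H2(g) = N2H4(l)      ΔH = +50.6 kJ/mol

ΔH = -517.4 kJ/mol

eq. 1 as written (NH4NO3(s) already on the product side): -365.6 kJ/mol
eq. 2 reversed and × 3 (N2H4(l) must end up as a reactant; scale by 3 for the 3 N2H4(l)): (-3)·(+50.6) = -151.8 kJ/mol
ΔH = (1)·(-365.6) + (-3)·(+50.6) = -517.4 kJ/mol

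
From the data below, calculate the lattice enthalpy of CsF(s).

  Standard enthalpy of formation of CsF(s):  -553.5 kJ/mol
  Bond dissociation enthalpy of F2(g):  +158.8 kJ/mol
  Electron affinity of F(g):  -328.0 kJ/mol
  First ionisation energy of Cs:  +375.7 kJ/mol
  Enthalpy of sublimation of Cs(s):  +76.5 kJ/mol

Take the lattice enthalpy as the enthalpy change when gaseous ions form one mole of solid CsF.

ΔHf° = 1·ΔHsub + 1·(ΣIE) + 1/2·D(F2) + 1·EA + U
-553.5 = 1·(+76.5) + 1·(+375.7) + 1/2·(+158.8) + 1·(-328.0) + U
U = -553.5 − (+203.6) = -757.1 kJ/mol

U = -757.1 kJ/mol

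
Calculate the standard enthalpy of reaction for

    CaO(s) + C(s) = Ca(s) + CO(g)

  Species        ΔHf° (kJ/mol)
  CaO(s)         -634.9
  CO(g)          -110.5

ΔH_rxn = 524.4 kJ/mol

Products: 1·(+0.0) + 1·(-110.5) = -110.5
Reactants: 1·(-634.9) + 1·(+0.0) = -634.9
ΔH_rxn = (-110.5) − (-634.9) = 524.4 kJ/mol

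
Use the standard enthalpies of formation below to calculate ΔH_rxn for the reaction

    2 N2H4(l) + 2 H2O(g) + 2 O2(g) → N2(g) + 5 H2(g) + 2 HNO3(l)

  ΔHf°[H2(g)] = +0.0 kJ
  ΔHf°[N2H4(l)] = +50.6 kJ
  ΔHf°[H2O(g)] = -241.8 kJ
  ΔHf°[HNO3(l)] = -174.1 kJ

ΔH_rxn = 34.2 kJ

Products: 1·(+0.0) + 5·(+0.0) + 2·(-174.1) = -348.2
Reactants: 2·(+50.6) + 2·(-241.8) + 2·(+0.0) = -382.4
ΔH_rxn = (-348.2) − (-382.4) = 34.2 kJ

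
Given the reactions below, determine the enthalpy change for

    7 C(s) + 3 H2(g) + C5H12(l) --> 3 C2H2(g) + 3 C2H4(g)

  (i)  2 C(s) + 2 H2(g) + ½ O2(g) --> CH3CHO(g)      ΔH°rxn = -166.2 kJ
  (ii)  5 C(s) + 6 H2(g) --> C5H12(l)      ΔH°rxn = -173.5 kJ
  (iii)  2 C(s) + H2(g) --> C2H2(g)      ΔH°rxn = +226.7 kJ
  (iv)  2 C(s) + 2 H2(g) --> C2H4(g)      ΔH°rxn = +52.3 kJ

ΔH°rxn = 1010.5 kJ

(i): not needed.
(ii) reversed: +173.5 kJ
(iii) × 3: (3)·(+226.7) = +680.1 kJ
(iv) × 3: (3)·(+52.3) = +156.9 kJ
Since enthalpy is a state function, ΔH°rxn = (+173.5) + (+680.1) + (+156.9) = 1010.5 kJ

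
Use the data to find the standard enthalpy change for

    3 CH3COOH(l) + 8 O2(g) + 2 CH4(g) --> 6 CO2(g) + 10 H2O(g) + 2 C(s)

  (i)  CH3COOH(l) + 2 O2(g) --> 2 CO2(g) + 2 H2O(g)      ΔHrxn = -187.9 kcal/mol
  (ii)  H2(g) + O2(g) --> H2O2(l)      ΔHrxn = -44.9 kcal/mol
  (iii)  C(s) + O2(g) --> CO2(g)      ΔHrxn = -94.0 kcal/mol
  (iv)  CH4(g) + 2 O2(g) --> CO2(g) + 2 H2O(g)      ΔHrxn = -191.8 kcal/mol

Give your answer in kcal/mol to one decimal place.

(i) × 3 (×3 to match 3 CH3COOH(l) in the target): (3)·(-187.9) = -563.7 kcal/mol
(ii): not needed (H2O2(l) appears nowhere else).
(iii) reversed and × 2 (C(s) must end up as a product; scale by 2 for the 2 C(s)): (-2)·(-94.0) = +188.0 kcal/mol
(iv) × 2 (×2 to match 2 CH4(g) in the target): (2)·(-191.8) = -383.6 kcal/mol
ΔHrxn = (-563.7) + (+188.0) + (-383.6) = -759.3 kcal/mol

ΔHrxn = -759.3 kcal/mol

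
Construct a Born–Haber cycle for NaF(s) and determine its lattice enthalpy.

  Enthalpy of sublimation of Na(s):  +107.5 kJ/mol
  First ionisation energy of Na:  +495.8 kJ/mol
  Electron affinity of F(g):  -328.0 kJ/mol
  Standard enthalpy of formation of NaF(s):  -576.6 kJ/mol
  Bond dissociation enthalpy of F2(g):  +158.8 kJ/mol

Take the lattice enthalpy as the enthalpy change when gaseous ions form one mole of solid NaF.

U = -931.3 kJ/mol

ΔHf° = 1·ΔHsub + 1·(ΣIE) + 1/2·D(F2) + 1·EA + U
-576.6 = 1·(+107.5) + 1·(+495.8) + 1/2·(+158.8) + 1·(-328.0) + U
U = -576.6 − (+354.7) = -931.3 kJ/mol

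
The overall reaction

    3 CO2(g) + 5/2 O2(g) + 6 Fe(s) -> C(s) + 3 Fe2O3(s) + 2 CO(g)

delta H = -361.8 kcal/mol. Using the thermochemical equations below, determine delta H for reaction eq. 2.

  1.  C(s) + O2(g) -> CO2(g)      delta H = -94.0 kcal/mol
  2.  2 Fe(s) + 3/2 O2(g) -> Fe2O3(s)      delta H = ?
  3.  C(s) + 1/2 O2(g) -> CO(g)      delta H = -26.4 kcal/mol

delta H = -197.0 kcal/mol

eq. 1 reversed and × 3: (-3)·(-94.0) = +282.0 kcal/mol
eq. 2 × 3: contributes 3·x
eq. 3 × 2: (2)·(-26.4) = -52.8 kcal/mol
-361.8 = (+282.0) + (-52.8) + 3·x
x = (-361.8 − (+229.2)) / (3) = -197.0 kcal/mol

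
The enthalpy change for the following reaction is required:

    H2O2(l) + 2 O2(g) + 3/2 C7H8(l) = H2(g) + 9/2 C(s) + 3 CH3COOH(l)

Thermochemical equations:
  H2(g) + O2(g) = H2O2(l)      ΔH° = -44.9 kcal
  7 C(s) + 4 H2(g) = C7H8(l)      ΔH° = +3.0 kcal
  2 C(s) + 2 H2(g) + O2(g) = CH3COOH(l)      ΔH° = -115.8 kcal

ΔH° = -307.0 kcal

equation 1 reversed (reverse to put H2O2(l) on the reactant side): +44.9 kcal
equation 2 reversed and × 3/2 (C7H8(l) must end up as a reactant; scale by 3/2 for the 3/2 C7H8(l)): (-3/2)·(+3.0) = -4.5 kcal
equation 3 × 3 (×3 to match 3 CH3COOH(l) in the target): (3)·(-115.8) = -347.4 kcal
Combining the equations, ΔH° = (-1)·(-44.9) + (-3/2)·(+3.0) + (3)·(-115.8) = -307.0 kcal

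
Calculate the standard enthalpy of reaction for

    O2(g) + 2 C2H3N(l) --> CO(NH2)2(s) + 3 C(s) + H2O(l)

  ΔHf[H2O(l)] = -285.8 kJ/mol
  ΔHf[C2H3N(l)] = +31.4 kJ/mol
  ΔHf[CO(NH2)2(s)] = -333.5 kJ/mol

Products: 1·(-333.5) + 3·(+0.0) + 1·(-285.8) = -619.3
Reactants: 1·(+0.0) + 2·(+31.4) = +62.8
ΔH° = (-619.3) − (+62.8) = -682.1 kJ/mol

ΔH° = -682.1 kJ/mol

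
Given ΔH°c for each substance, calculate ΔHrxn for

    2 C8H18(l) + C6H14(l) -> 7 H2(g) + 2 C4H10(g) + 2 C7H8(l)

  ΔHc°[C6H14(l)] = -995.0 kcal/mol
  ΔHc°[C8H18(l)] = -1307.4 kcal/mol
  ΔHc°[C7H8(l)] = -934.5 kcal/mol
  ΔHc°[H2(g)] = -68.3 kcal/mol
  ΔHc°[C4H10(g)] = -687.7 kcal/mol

ΔHrxn = 112.7 kcal/mol

With combustion enthalpies, reactants minus products:
= [2·(-1307.4) + 1·(-995.0)] − [7·(-68.3) + 2·(-687.7) + 2·(-934.5)]
= 112.7 kcal/mol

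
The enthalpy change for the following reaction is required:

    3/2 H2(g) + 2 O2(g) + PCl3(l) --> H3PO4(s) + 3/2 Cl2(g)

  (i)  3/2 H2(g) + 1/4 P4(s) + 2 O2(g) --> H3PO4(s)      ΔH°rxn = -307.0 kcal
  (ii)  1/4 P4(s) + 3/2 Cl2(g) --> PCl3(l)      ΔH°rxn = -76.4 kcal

ΔH°rxn = -230.6 kcal

(i) as written (H3PO4(s) already on the product side): -307.0 kcal
(ii) reversed (PCl3(l) must end up as a reactant): +76.4 kcal
ΔH°rxn = (1)·(-307.0) + (-1)·(-76.4) = -230.6 kcal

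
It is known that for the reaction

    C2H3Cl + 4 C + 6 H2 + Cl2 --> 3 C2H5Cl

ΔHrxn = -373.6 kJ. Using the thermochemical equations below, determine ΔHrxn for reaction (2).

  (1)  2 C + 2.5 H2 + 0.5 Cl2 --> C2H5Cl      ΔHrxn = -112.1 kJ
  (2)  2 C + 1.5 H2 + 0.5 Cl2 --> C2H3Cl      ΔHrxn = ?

(1) × 3 (scale by 3 for the 3 C2H5Cl): (3)·(-112.1) = -336.3 kJ
(2) reversed (reverse to put C2H3Cl on the reactant side): contributes −x
-373.6 = (-336.3) − x
x = (-373.6 − (-336.3)) / (-1) = 37.3 kJ

ΔHrxn = 37.3 kJ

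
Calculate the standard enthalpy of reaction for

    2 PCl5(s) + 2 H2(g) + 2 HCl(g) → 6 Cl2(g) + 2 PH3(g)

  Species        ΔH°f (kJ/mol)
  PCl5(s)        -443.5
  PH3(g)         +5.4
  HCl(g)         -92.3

ΔH°rxn = Σ nΔHf°(products) − Σ nΔHf°(reactants).
Products: 6·(+0.0) + 2·(+5.4) = +10.8
Reactants: 2·(-443.5) + 2·(+0.0) + 2·(-92.3) = -1071.6
ΔHrxn = (+10.8) − (-1071.6) = 1082.4 kJ/mol

ΔHrxn = 1082.4 kJ/mol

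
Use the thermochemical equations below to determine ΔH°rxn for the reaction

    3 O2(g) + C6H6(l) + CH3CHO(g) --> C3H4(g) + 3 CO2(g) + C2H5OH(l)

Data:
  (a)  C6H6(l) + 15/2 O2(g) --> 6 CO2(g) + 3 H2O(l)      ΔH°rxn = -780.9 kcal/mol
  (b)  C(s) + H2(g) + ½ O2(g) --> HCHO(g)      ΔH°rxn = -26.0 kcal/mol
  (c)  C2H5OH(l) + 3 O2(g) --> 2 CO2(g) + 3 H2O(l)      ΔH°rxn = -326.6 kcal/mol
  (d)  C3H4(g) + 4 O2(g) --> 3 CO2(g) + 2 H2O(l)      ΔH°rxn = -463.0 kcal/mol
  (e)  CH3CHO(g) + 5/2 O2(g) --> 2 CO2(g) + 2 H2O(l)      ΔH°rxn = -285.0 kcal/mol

ΔH°rxn = -276.3 kcal/mol

(a) as written: -780.9 kcal/mol
(b): not needed.
(c) reversed: +326.6 kcal/mol
(d) reversed: +463.0 kcal/mol
(e) as written: -285.0 kcal/mol
Combining the equations, ΔH°rxn = (-780.9) + (+326.6) + (+463.0) + (-285.0) = -276.3 kcal/mol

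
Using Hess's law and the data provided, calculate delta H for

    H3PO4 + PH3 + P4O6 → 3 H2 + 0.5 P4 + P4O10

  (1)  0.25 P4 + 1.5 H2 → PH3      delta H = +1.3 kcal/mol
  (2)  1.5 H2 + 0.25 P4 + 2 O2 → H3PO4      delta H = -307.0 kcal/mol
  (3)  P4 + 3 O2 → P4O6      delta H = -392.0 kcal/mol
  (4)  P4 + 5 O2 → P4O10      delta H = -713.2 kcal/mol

(1) reversed: -1.3 kcal/mol
(2) reversed: +307.0 kcal/mol
(3) reversed: +392.0 kcal/mol
(4) as written: -713.2 kcal/mol
Combining the equations, delta H = (-1.3) + (+307.0) + (+392.0) + (-713.2) = -15.5 kcal/mol

delta H = -15.5 kcal/mol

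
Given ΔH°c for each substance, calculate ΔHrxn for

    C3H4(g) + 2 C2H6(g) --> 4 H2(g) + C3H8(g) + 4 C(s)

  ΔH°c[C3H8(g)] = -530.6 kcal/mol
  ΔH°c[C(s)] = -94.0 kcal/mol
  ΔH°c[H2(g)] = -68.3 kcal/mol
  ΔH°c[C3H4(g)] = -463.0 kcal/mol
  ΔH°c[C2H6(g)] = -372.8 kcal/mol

Using ΔH = Σ nΔHc°(reactants) − Σ nΔHc°(products):
= [1·(-463.0) + 2·(-372.8)] − [4·(-68.3) + 1·(-530.6) + 4·(-94.0)]
= -28.8 kcal/mol

ΔHrxn = -28.8 kcal/mol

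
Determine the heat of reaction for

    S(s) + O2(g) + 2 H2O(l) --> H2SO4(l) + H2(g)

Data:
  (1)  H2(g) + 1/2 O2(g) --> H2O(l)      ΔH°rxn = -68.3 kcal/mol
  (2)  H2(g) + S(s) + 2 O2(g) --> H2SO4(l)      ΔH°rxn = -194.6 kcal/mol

(1) reversed and × 2: (-2)·(-68.3) = +136.6 kcal/mol
(2) as written: -194.6 kcal/mol
Combining the equations, ΔH°rxn = (-2)·(-68.3) + (1)·(-194.6) = -58.0 kcal/mol

ΔH°rxn = -58.0 kcal/mol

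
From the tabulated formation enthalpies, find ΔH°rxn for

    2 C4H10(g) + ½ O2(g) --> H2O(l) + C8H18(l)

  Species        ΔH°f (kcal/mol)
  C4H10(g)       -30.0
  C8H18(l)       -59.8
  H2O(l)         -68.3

Products: 1·(-68.3) + 1·(-59.8) = -128.1
Reactants: 2·(-30.0) + 1/2·(+0.0) = -60.0
ΔH°rxn = (-128.1) − (-60.0) = -68.1 kcal/mol

ΔH°rxn = -68.1 kcal/mol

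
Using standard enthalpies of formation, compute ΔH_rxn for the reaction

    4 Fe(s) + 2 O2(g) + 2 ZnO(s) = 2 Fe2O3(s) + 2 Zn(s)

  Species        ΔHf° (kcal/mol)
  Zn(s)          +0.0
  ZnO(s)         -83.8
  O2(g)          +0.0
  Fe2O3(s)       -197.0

ΔH_rxn = -226.4 kcal/mol

ΔH°rxn = Σ nΔHf°(products) − Σ nΔHf°(reactants).
Products: 2·(-197.0) + 2·(+0.0) = -394.0
Reactants: 4·(+0.0) + 2·(+0.0) + 2·(-83.8) = -167.6
ΔH_rxn = (-394.0) − (-167.6) = -226.4 kcal/mol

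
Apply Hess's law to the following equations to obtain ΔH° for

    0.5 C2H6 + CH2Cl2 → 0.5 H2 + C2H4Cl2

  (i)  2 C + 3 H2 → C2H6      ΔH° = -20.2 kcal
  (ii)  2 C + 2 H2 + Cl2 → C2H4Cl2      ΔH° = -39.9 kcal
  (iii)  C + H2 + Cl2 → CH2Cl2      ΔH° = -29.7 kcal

(i) reversed and × 1/2 (C2H6 must end up as a reactant; scale by 1/2 for the 1/2 C2H6): (-1/2)·(-20.2) = +10.1 kcal
(ii) as written (C2H4Cl2 already on the product side): -39.9 kcal
(iii) reversed (CH2Cl2 must end up as a reactant): +29.7 kcal
By Hess's law, ΔH° = (-1/2)·(-20.2) + (1)·(-39.9) + (-1)·(-29.7) = -0.1 kcal

ΔH° = -0.1 kcal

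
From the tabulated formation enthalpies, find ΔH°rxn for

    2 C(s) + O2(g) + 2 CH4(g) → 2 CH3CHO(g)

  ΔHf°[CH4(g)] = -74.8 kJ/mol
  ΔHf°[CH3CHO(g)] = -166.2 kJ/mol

Products: 2·(-166.2) = -332.4
Reactants: 2·(+0.0) + 1·(+0.0) + 2·(-74.8) = -149.6
ΔH°rxn = (-332.4) − (-149.6) = -182.8 kJ/mol

ΔH°rxn = -182.8 kJ/mol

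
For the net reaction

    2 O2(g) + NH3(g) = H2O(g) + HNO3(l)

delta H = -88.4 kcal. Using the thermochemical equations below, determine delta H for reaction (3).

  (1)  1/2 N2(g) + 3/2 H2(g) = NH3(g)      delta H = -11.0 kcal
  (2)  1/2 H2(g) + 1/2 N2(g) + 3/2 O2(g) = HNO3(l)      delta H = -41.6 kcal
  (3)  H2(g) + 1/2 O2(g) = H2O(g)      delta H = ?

delta H = -57.8 kcal

(1) reversed (reverse to put NH3(g) on the reactant side): +11.0 kcal
(2) as written (HNO3(l) already on the product side): -41.6 kcal
(3) as written (H2O(g) already on the product side): contributes x
-88.4 = (+11.0) + (-41.6) + x
x = (-88.4 − (-30.6)) / (1) = -57.8 kcal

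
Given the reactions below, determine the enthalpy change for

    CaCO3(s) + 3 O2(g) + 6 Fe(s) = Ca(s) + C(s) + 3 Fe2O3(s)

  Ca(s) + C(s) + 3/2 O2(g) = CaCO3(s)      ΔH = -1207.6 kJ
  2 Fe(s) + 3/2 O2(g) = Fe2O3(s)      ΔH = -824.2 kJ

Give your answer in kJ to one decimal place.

equation 1 reversed: +1207.6 kJ
equation 2 × 3: (3)·(-824.2) = -2472.6 kJ
By Hess's law, ΔH = (+1207.6) + (-2472.6) = -1265.0 kJ

ΔH = -1265.0 kJ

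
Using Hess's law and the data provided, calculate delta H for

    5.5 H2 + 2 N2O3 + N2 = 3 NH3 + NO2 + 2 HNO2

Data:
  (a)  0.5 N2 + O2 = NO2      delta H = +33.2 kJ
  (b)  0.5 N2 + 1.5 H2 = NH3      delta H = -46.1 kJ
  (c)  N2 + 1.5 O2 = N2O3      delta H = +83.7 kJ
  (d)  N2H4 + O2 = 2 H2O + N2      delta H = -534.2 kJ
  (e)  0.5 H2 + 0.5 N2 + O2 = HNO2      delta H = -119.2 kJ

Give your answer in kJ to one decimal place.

delta H = -510.9 kJ

(a) as written (NO2 already on the product side): +33.2 kJ
(b) × 3 (×3 to match 3 NH3 in the target): (3)·(-46.1) = -138.3 kJ
(c) reversed and × 2 (N2O3 must end up as a reactant; ×2 to match 2 N2O3 in the target): (-2)·(+83.7) = -167.4 kJ
(d): not needed (N2H4 appears nowhere else).
(e) × 2 (×2 to match 2 HNO2 in the target): (2)·(-119.2) = -238.4 kJ
By Hess's law, delta H = (1)·(+33.2) + (3)·(-46.1) + (-2)·(+83.7) + (2)·(-119.2) = -510.9 kJ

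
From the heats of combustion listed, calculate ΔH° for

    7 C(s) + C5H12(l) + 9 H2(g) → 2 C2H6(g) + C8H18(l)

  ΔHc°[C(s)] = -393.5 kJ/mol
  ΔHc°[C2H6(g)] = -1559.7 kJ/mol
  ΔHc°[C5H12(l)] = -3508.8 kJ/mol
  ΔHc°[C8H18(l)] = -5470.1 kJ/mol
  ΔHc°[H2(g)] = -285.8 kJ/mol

With combustion enthalpies, reactants minus products:
= [7·(-393.5) + 1·(-3508.8) + 9·(-285.8)] − [2·(-1559.7) + 1·(-5470.1)]
= -246.0 kJ/mol

ΔH° = -246.0 kJ/mol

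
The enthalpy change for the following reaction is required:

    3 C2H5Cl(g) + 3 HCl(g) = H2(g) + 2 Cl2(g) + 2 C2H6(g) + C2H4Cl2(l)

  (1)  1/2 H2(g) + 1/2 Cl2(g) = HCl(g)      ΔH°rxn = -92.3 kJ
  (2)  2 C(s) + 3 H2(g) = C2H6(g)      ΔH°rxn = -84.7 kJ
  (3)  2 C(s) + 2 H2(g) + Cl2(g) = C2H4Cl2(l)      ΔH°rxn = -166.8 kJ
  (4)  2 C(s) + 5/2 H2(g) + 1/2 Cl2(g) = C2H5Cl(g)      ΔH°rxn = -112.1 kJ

ΔH°rxn = 277.0 kJ

(1) reversed and × 3 (HCl(g) must end up as a reactant; ×3 to match 3 HCl(g) in the target): (-3)·(-92.3) = +276.9 kJ
(2) × 2 (×2 to match 2 C2H6(g) in the target): (2)·(-84.7) = -169.4 kJ
(3) as written (C2H4Cl2(l) already on the product side): -166.8 kJ
(4) reversed and × 3 (C2H5Cl(g) must end up as a reactant; scale by 3 for the 3 C2H5Cl(g)): (-3)·(-112.1) = +336.3 kJ
ΔH°rxn = (+276.9) + (-169.4) + (-166.8) + (+336.3) = 277.0 kJ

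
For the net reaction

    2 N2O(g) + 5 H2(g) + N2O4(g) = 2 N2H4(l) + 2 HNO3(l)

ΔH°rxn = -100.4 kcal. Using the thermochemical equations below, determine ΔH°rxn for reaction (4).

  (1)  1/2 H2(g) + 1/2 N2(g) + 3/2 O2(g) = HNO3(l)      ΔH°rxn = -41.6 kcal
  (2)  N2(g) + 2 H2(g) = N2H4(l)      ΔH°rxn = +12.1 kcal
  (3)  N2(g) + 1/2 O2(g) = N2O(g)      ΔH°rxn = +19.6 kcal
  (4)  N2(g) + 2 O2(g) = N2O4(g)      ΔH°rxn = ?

(1) × 2: (2)·(-41.6) = -83.2 kcal
(2) × 2: (2)·(+12.1) = +24.2 kcal
(3) reversed and × 2: (-2)·(+19.6) = -39.2 kcal
(4) reversed: contributes −x
-100.4 = (-83.2) + (+24.2) + (-39.2) − x
x = (-100.4 − (-98.2)) / (-1) = 2.2 kcal

ΔH°rxn = 2.2 kcal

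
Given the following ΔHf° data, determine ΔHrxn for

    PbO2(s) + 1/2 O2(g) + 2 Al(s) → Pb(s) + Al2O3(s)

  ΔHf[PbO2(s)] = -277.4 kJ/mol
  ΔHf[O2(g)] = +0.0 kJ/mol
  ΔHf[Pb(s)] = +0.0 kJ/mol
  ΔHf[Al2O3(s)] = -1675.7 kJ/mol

ΔH°rxn = Σ nΔHf°(products) − Σ nΔHf°(reactants).
Products: 1·(+0.0) + 1·(-1675.7) = -1675.7
Reactants: 1·(-277.4) + 1/2·(+0.0) + 2·(+0.0) = -277.4
ΔHrxn = (-1675.7) − (-277.4) = -1398.3 kJ/mol

ΔHrxn = -1398.3 kJ/mol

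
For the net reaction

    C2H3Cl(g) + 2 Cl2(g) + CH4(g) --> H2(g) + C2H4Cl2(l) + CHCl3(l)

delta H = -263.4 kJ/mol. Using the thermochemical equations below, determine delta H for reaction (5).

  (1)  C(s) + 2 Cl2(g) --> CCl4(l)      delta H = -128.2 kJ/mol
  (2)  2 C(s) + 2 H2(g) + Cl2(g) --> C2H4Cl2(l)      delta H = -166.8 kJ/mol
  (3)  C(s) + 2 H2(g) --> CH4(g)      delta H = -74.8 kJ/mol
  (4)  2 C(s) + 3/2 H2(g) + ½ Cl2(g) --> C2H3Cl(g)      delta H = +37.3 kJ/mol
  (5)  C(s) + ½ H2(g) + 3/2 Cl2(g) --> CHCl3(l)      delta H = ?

delta H = -134.1 kJ/mol

(1): not needed.
(2) as written: -166.8 kJ/mol
(3) reversed: +74.8 kJ/mol
(4) reversed: -37.3 kJ/mol
(5) as written: contributes x
-263.4 = (-166.8) + (+74.8) + (-37.3) + x
x = (-263.4 − (-129.3)) / (1) = -134.1 kJ/mol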